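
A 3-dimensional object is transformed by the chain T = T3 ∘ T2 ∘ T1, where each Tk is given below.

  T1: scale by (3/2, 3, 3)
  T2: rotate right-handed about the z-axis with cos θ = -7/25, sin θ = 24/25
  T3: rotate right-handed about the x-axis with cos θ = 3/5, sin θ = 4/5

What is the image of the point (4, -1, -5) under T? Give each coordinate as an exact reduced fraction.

T1 scale by (3/2, 3, 3): (4, -1, -5) → (6, -3, -15)
T2 rotate right-handed about the z-axis with cos θ = -7/25, sin θ = 24/25: (6, -3, -15) → (6/5, 33/5, -15)
T3 rotate right-handed about the x-axis with cos θ = 3/5, sin θ = 4/5: (6/5, 33/5, -15) → (6/5, 399/25, -93/25)

T(p) = (6/5, 399/25, -93/25)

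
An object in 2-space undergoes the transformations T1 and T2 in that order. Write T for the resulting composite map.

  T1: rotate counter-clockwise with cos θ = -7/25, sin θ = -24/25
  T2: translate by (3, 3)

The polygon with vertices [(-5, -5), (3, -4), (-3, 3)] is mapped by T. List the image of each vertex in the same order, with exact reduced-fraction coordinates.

T1 rotate counter-clockwise with cos θ = -7/25, sin θ = -24/25: (-5, -5) → (-17/5, 31/5); (3, -4) → (-117/25, -44/25); (-3, 3) → (93/25, 51/25)
T2 translate by (3, 3): (-17/5, 31/5) → (-2/5, 46/5); (-117/25, -44/25) → (-42/25, 31/25); (93/25, 51/25) → (168/25, 126/25)

image vertices: (-2/5, 46/5), (-42/25, 31/25), (168/25, 126/25)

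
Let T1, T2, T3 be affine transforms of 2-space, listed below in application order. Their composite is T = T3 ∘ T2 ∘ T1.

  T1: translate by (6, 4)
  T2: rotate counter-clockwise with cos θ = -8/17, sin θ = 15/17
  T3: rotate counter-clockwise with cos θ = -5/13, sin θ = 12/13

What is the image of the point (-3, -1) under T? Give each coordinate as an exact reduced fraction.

T(p) = (93/221, -933/221)

T1 translate by (6, 4): (-3, -1) → (3, 3)
T2 rotate counter-clockwise with cos θ = -8/17, sin θ = 15/17: (3, 3) → (-69/17, 21/17)
T3 rotate counter-clockwise with cos θ = -5/13, sin θ = 12/13: (-69/17, 21/17) → (93/221, -933/221)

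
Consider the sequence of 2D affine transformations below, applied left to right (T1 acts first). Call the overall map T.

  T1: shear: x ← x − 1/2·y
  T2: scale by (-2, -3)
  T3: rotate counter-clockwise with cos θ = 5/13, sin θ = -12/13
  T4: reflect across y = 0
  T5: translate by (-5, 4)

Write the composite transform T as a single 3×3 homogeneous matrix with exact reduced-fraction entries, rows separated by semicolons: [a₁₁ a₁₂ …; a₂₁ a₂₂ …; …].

T = [-10/13 -31/13 -5; -24/13 27/13 4; 0 0 1]

T1 = [1 -1/2 0; 0 1 0; 0 0 1]
T2·T1 = [-2 1 0; 0 -3 0; 0 0 1]
T3·…·T1 = [-10/13 -31/13 0; 24/13 -27/13 0; 0 0 1]
T4·…·T1 = [-10/13 -31/13 0; -24/13 27/13 0; 0 0 1]
T5·…·T1 = [-10/13 -31/13 -5; -24/13 27/13 4; 0 0 1]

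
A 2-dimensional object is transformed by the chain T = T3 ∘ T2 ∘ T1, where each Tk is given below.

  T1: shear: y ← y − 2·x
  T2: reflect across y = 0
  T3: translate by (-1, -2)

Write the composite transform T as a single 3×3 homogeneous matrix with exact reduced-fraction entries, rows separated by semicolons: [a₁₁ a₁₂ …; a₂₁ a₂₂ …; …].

T1 = [1 0 0; -2 1 0; 0 0 1]
T2·T1 = [1 0 0; 2 -1 0; 0 0 1]
T3·…·T1 = [1 0 -1; 2 -1 -2; 0 0 1]

T = [1 0 -1; 2 -1 -2; 0 0 1]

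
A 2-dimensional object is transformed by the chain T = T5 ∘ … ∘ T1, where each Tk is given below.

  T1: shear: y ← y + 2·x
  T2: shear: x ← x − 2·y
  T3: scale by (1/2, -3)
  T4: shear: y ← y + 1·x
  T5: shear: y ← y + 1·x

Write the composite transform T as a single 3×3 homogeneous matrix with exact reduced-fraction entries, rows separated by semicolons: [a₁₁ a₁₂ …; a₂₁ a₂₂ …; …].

T1 = [1 0 0; 2 1 0; 0 0 1]
T2·T1 = [-3 -2 0; 2 1 0; 0 0 1]
T3·…·T1 = [-3/2 -1 0; -6 -3 0; 0 0 1]
T4·…·T1 = [-3/2 -1 0; -15/2 -4 0; 0 0 1]
T5·…·T1 = [-3/2 -1 0; -9 -5 0; 0 0 1]

T = [-3/2 -1 0; -9 -5 0; 0 0 1]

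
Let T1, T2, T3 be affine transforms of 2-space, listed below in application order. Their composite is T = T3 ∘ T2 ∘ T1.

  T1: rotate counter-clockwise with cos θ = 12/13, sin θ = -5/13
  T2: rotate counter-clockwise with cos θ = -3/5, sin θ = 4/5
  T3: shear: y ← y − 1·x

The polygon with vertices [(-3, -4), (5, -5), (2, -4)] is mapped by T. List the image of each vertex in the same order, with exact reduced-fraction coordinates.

image vertices: (60/13, -85/13), (47/13, 32/13), (44/13, -6/13)

T1 rotate counter-clockwise with cos θ = 12/13, sin θ = -5/13: (-3, -4) → (-56/13, -33/13); (5, -5) → (35/13, -85/13); (2, -4) → (4/13, -58/13)
T2 rotate counter-clockwise with cos θ = -3/5, sin θ = 4/5: (-56/13, -33/13) → (60/13, -25/13); (35/13, -85/13) → (47/13, 79/13); (4/13, -58/13) → (44/13, 38/13)
T3 shear: y ← y − 1·x: (60/13, -25/13) → (60/13, -85/13); (47/13, 79/13) → (47/13, 32/13); (44/13, 38/13) → (44/13, -6/13)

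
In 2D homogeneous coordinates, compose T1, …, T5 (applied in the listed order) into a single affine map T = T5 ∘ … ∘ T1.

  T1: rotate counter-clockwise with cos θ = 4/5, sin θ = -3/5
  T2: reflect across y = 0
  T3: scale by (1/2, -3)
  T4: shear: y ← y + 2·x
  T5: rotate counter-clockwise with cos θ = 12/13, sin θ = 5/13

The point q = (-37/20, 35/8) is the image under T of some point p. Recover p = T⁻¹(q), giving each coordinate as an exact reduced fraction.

p = (-1, 5/4)

T1 = [4/5 3/5 0; -3/5 4/5 0; 0 0 1]
T2·T1 = [4/5 3/5 0; 3/5 -4/5 0; 0 0 1]
T3·…·T1 = [2/5 3/10 0; -9/5 12/5 0; 0 0 1]
T4·…·T1 = [2/5 3/10 0; -1 3 0; 0 0 1]
T5·…·T1 = [49/65 -57/65 0; -10/13 75/26 0; 0 0 1]
det M = 3/2; M⁻¹ = [25/13 38/65 0; 20/39 98/195 0; 0 0 1]
M⁻¹ · (-37/20, 35/8)ᵀ = (-1, 5/4)ᵀ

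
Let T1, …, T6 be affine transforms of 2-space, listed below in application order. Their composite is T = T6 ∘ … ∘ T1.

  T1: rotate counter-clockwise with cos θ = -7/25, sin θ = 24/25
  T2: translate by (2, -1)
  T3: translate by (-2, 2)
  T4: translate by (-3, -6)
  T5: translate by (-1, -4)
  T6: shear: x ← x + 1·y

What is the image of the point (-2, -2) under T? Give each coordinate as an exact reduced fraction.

T1 rotate counter-clockwise with cos θ = -7/25, sin θ = 24/25: (-2, -2) → (62/25, -34/25)
T2 translate by (2, -1): (62/25, -34/25) → (112/25, -59/25)
T3 translate by (-2, 2): (112/25, -59/25) → (62/25, -9/25)
T4 translate by (-3, -6): (62/25, -9/25) → (-13/25, -159/25)
T5 translate by (-1, -4): (-13/25, -159/25) → (-38/25, -259/25)
T6 shear: x ← x + 1·y: (-38/25, -259/25) → (-297/25, -259/25)

T(p) = (-297/25, -259/25)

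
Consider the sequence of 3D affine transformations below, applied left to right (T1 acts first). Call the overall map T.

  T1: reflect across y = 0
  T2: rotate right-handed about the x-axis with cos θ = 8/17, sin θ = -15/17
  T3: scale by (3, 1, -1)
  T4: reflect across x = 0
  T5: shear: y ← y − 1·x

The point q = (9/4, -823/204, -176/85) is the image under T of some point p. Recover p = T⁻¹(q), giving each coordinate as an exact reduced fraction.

p = (-3/4, 8/3, -3/5)

T1 = [1 0 0 0; 0 -1 0 0; 0 0 1 0; 0 0 0 1]
T2·T1 = [1 0 0 0; 0 -8/17 15/17 0; 0 15/17 8/17 0; 0 0 0 1]
T3·…·T1 = [3 0 0 0; 0 -8/17 15/17 0; 0 -15/17 -8/17 0; 0 0 0 1]
T4·…·T1 = [-3 0 0 0; 0 -8/17 15/17 0; 0 -15/17 -8/17 0; 0 0 0 1]
T5·…·T1 = [-3 0 0 0; 3 -8/17 15/17 0; 0 -15/17 -8/17 0; 0 0 0 1]
det M = -3; M⁻¹ = [-1/3 0 0 0; -8/17 -8/17 -15/17 0; 15/17 15/17 -8/17 0; 0 0 0 1]
M⁻¹ · (9/4, -823/204, -176/85)ᵀ = (-3/4, 8/3, -3/5)ᵀ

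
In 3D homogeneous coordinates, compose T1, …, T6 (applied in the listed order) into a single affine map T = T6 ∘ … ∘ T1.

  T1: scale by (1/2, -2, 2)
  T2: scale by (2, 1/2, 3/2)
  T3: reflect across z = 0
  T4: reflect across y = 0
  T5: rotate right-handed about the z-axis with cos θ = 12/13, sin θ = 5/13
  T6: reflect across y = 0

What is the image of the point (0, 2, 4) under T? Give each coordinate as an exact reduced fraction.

T(p) = (-10/13, -24/13, -12)

T1 scale by (1/2, -2, 2): (0, 2, 4) → (0, -4, 8)
T2 scale by (2, 1/2, 3/2): (0, -4, 8) → (0, -2, 12)
T3 reflect across z = 0: (0, -2, 12) → (0, -2, -12)
T4 reflect across y = 0: (0, -2, -12) → (0, 2, -12)
T5 rotate right-handed about the z-axis with cos θ = 12/13, sin θ = 5/13: (0, 2, -12) → (-10/13, 24/13, -12)
T6 reflect across y = 0: (-10/13, 24/13, -12) → (-10/13, -24/13, -12)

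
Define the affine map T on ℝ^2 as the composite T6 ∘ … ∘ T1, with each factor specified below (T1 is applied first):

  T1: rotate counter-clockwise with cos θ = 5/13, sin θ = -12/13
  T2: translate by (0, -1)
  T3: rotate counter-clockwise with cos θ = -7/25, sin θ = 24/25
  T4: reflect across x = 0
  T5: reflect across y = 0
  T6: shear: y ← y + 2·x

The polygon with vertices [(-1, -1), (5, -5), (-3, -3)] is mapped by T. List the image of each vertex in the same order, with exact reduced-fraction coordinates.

image vertices: (-263/325, -32/65), (-2597/325, -1008/65), (-33/65, 38/13)

T1 rotate counter-clockwise with cos θ = 5/13, sin θ = -12/13: (-1, -1) → (-17/13, 7/13); (5, -5) → (-35/13, -85/13); (-3, -3) → (-51/13, 21/13)
T2 translate by (0, -1): (-17/13, 7/13) → (-17/13, -6/13); (-35/13, -85/13) → (-35/13, -98/13); (-51/13, 21/13) → (-51/13, 8/13)
T3 rotate counter-clockwise with cos θ = -7/25, sin θ = 24/25: (-17/13, -6/13) → (263/325, -366/325); (-35/13, -98/13) → (2597/325, -154/325); (-51/13, 8/13) → (33/65, -256/65)
T4 reflect across x = 0: (263/325, -366/325) → (-263/325, -366/325); (2597/325, -154/325) → (-2597/325, -154/325); (33/65, -256/65) → (-33/65, -256/65)
T5 reflect across y = 0: (-263/325, -366/325) → (-263/325, 366/325); (-2597/325, -154/325) → (-2597/325, 154/325); (-33/65, -256/65) → (-33/65, 256/65)
T6 shear: y ← y + 2·x: (-263/325, 366/325) → (-263/325, -32/65); (-2597/325, 154/325) → (-2597/325, -1008/65); (-33/65, 256/65) → (-33/65, 38/13)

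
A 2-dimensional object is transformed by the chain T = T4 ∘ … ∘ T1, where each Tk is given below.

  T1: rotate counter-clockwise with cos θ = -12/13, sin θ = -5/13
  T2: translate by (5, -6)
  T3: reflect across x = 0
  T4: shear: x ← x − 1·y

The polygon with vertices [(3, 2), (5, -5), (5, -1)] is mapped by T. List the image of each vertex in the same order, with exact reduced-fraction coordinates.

image vertices: (6, -9), (63/13, -43/13), (7, -7)

T1 rotate counter-clockwise with cos θ = -12/13, sin θ = -5/13: (3, 2) → (-2, -3); (5, -5) → (-85/13, 35/13); (5, -1) → (-5, -1)
T2 translate by (5, -6): (-2, -3) → (3, -9); (-85/13, 35/13) → (-20/13, -43/13); (-5, -1) → (0, -7)
T3 reflect across x = 0: (3, -9) → (-3, -9); (-20/13, -43/13) → (20/13, -43/13); (0, -7) → (0, -7)
T4 shear: x ← x − 1·y: (-3, -9) → (6, -9); (20/13, -43/13) → (63/13, -43/13); (0, -7) → (7, -7)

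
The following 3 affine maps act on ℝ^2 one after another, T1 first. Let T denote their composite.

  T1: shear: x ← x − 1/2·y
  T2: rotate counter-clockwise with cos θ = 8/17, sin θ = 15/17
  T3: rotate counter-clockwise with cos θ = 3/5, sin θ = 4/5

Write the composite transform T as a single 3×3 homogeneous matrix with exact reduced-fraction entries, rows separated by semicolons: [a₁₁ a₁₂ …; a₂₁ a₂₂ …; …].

T = [-36/85 -59/85 0; 77/85 -149/170 0; 0 0 1]

T1 = [1 -1/2 0; 0 1 0; 0 0 1]
T2·T1 = [8/17 -19/17 0; 15/17 1/34 0; 0 0 1]
T3·…·T1 = [-36/85 -59/85 0; 77/85 -149/170 0; 0 0 1]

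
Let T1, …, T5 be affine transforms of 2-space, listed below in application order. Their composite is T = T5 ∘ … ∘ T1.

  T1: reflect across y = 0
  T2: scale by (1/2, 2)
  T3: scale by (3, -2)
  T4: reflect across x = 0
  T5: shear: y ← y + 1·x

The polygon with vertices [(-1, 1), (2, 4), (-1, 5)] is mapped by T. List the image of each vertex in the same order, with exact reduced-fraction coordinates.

T1 reflect across y = 0: (-1, 1) → (-1, -1); (2, 4) → (2, -4); (-1, 5) → (-1, -5)
T2 scale by (1/2, 2): (-1, -1) → (-1/2, -2); (2, -4) → (1, -8); (-1, -5) → (-1/2, -10)
T3 scale by (3, -2): (-1/2, -2) → (-3/2, 4); (1, -8) → (3, 16); (-1/2, -10) → (-3/2, 20)
T4 reflect across x = 0: (-3/2, 4) → (3/2, 4); (3, 16) → (-3, 16); (-3/2, 20) → (3/2, 20)
T5 shear: y ← y + 1·x: (3/2, 4) → (3/2, 11/2); (-3, 16) → (-3, 13); (3/2, 20) → (3/2, 43/2)

image vertices: (3/2, 11/2), (-3, 13), (3/2, 43/2)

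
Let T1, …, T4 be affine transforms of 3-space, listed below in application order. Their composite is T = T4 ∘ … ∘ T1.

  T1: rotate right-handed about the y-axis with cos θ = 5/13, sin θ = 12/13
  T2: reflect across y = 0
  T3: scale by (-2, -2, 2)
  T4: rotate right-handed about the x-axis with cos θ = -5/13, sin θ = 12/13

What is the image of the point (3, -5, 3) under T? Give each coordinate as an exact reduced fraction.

T1 rotate right-handed about the y-axis with cos θ = 5/13, sin θ = 12/13: (3, -5, 3) → (51/13, -5, -21/13)
T2 reflect across y = 0: (51/13, -5, -21/13) → (51/13, 5, -21/13)
T3 scale by (-2, -2, 2): (51/13, 5, -21/13) → (-102/13, -10, -42/13)
T4 rotate right-handed about the x-axis with cos θ = -5/13, sin θ = 12/13: (-102/13, -10, -42/13) → (-102/13, 1154/169, -1350/169)

T(p) = (-102/13, 1154/169, -1350/169)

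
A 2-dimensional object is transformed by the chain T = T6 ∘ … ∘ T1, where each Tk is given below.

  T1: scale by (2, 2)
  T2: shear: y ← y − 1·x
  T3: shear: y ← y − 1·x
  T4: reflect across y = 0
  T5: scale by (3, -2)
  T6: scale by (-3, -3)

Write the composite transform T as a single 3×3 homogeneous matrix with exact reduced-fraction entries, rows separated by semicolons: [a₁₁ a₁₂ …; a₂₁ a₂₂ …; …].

T = [-18 0 0; 24 -12 0; 0 0 1]

T1 = [2 0 0; 0 2 0; 0 0 1]
T2·T1 = [2 0 0; -2 2 0; 0 0 1]
T3·…·T1 = [2 0 0; -4 2 0; 0 0 1]
T4·…·T1 = [2 0 0; 4 -2 0; 0 0 1]
T5·…·T1 = [6 0 0; -8 4 0; 0 0 1]
T6·…·T1 = [-18 0 0; 24 -12 0; 0 0 1]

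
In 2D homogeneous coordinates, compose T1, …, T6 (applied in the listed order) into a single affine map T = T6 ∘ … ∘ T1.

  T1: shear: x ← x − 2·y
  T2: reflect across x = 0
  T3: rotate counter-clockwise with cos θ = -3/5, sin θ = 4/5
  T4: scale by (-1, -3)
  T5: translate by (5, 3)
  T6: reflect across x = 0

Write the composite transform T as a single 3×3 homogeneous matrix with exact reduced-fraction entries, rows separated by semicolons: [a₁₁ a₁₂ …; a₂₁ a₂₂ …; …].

T = [3/5 -2 -5; 12/5 -3 3; 0 0 1]

T1 = [1 -2 0; 0 1 0; 0 0 1]
T2·T1 = [-1 2 0; 0 1 0; 0 0 1]
T3·…·T1 = [3/5 -2 0; -4/5 1 0; 0 0 1]
T4·…·T1 = [-3/5 2 0; 12/5 -3 0; 0 0 1]
T5·…·T1 = [-3/5 2 5; 12/5 -3 3; 0 0 1]
T6·…·T1 = [3/5 -2 -5; 12/5 -3 3; 0 0 1]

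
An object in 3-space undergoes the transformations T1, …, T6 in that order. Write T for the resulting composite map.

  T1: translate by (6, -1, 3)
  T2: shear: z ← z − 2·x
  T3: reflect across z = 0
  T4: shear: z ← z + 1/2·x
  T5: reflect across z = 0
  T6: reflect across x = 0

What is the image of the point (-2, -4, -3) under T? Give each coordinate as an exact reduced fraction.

T1 translate by (6, -1, 3): (-2, -4, -3) → (4, -5, 0)
T2 shear: z ← z − 2·x: (4, -5, 0) → (4, -5, -8)
T3 reflect across z = 0: (4, -5, -8) → (4, -5, 8)
T4 shear: z ← z + 1/2·x: (4, -5, 8) → (4, -5, 10)
T5 reflect across z = 0: (4, -5, 10) → (4, -5, -10)
T6 reflect across x = 0: (4, -5, -10) → (-4, -5, -10)

T(p) = (-4, -5, -10)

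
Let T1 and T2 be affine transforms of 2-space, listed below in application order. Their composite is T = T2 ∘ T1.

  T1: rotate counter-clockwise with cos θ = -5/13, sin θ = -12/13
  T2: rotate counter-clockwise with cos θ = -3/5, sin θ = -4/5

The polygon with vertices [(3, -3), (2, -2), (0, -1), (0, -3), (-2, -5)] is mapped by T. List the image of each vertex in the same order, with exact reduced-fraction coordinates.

image vertices: (69/65, 267/65), (46/65, 178/65), (56/65, 33/65), (168/65, 99/65), (346/65, 53/65)

T1 rotate counter-clockwise with cos θ = -5/13, sin θ = -12/13: (3, -3) → (-51/13, -21/13); (2, -2) → (-34/13, -14/13); (0, -1) → (-12/13, 5/13); (0, -3) → (-36/13, 15/13); (-2, -5) → (-50/13, 49/13)
T2 rotate counter-clockwise with cos θ = -3/5, sin θ = -4/5: (-51/13, -21/13) → (69/65, 267/65); (-34/13, -14/13) → (46/65, 178/65); (-12/13, 5/13) → (56/65, 33/65); (-36/13, 15/13) → (168/65, 99/65); (-50/13, 49/13) → (346/65, 53/65)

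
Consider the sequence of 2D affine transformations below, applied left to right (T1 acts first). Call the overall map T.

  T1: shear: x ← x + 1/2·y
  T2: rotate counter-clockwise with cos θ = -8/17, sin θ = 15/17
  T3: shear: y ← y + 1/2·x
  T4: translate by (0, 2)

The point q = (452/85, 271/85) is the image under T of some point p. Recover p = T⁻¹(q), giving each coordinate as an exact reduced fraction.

T1 = [1 1/2 0; 0 1 0; 0 0 1]
T2·T1 = [-8/17 -19/17 0; 15/17 -1/34 0; 0 0 1]
T3·…·T1 = [-8/17 -19/17 0; 11/17 -10/17 0; 0 0 1]
T4·…·T1 = [-8/17 -19/17 0; 11/17 -10/17 2; 0 0 1]
det M = 1; M⁻¹ = [-10/17 19/17 -38/17; -11/17 -8/17 16/17; 0 0 1]
M⁻¹ · (452/85, 271/85)ᵀ = (-9/5, -4)ᵀ

p = (-9/5, -4)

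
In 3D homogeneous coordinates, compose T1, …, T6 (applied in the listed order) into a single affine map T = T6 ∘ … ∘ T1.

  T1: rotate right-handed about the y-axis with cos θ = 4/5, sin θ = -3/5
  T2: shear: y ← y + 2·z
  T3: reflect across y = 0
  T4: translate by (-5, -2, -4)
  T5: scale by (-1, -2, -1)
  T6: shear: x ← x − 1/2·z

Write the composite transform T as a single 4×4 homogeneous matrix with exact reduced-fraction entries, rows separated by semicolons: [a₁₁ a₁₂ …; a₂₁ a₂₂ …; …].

T = [-1/2 0 1 3; 12/5 2 16/5 4; -3/5 0 -4/5 4; 0 0 0 1]

T1 = [4/5 0 -3/5 0; 0 1 0 0; 3/5 0 4/5 0; 0 0 0 1]
T2·T1 = [4/5 0 -3/5 0; 6/5 1 8/5 0; 3/5 0 4/5 0; 0 0 0 1]
T3·…·T1 = [4/5 0 -3/5 0; -6/5 -1 -8/5 0; 3/5 0 4/5 0; 0 0 0 1]
T4·…·T1 = [4/5 0 -3/5 -5; -6/5 -1 -8/5 -2; 3/5 0 4/5 -4; 0 0 0 1]
T5·…·T1 = [-4/5 0 3/5 5; 12/5 2 16/5 4; -3/5 0 -4/5 4; 0 0 0 1]
T6·…·T1 = [-1/2 0 1 3; 12/5 2 16/5 4; -3/5 0 -4/5 4; 0 0 0 1]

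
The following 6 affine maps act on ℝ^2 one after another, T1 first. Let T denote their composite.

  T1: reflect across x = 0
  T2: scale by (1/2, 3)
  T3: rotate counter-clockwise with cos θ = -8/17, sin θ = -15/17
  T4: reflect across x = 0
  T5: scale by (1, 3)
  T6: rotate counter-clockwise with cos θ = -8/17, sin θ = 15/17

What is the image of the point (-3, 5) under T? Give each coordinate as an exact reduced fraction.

T1 reflect across x = 0: (-3, 5) → (3, 5)
T2 scale by (1/2, 3): (3, 5) → (3/2, 15)
T3 rotate counter-clockwise with cos θ = -8/17, sin θ = -15/17: (3/2, 15) → (213/17, -285/34)
T4 reflect across x = 0: (213/17, -285/34) → (-213/17, -285/34)
T5 scale by (1, 3): (-213/17, -285/34) → (-213/17, -855/34)
T6 rotate counter-clockwise with cos θ = -8/17, sin θ = 15/17: (-213/17, -855/34) → (16233/578, 225/289)

T(p) = (16233/578, 225/289)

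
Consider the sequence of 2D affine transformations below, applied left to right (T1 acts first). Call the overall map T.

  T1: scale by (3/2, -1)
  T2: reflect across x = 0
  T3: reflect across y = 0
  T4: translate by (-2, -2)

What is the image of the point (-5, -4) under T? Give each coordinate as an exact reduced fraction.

T1 scale by (3/2, -1): (-5, -4) → (-15/2, 4)
T2 reflect across x = 0: (-15/2, 4) → (15/2, 4)
T3 reflect across y = 0: (15/2, 4) → (15/2, -4)
T4 translate by (-2, -2): (15/2, -4) → (11/2, -6)

T(p) = (11/2, -6)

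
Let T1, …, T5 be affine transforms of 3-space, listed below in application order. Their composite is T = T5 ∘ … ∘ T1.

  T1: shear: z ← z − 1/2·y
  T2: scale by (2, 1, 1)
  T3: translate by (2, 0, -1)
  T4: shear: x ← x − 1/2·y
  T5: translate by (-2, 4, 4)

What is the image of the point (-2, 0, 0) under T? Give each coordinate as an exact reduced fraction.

T1 shear: z ← z − 1/2·y: (-2, 0, 0) → (-2, 0, 0)
T2 scale by (2, 1, 1): (-2, 0, 0) → (-4, 0, 0)
T3 translate by (2, 0, -1): (-4, 0, 0) → (-2, 0, -1)
T4 shear: x ← x − 1/2·y: (-2, 0, -1) → (-2, 0, -1)
T5 translate by (-2, 4, 4): (-2, 0, -1) → (-4, 4, 3)

T(p) = (-4, 4, 3)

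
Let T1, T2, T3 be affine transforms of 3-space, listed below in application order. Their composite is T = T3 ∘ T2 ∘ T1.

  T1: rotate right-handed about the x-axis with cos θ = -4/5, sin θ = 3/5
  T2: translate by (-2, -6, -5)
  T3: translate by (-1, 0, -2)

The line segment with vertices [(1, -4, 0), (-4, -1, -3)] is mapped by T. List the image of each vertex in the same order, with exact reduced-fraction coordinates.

T1 rotate right-handed about the x-axis with cos θ = -4/5, sin θ = 3/5: (1, -4, 0) → (1, 16/5, -12/5); (-4, -1, -3) → (-4, 13/5, 9/5)
T2 translate by (-2, -6, -5): (1, 16/5, -12/5) → (-1, -14/5, -37/5); (-4, 13/5, 9/5) → (-6, -17/5, -16/5)
T3 translate by (-1, 0, -2): (-1, -14/5, -37/5) → (-2, -14/5, -47/5); (-6, -17/5, -16/5) → (-7, -17/5, -26/5)

image vertices: (-2, -14/5, -47/5), (-7, -17/5, -26/5)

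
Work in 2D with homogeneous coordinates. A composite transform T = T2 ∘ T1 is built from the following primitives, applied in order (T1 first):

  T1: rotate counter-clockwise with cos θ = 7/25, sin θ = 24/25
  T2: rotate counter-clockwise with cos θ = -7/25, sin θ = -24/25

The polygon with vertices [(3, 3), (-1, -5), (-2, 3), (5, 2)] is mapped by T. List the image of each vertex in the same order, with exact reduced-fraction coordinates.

T1 rotate counter-clockwise with cos θ = 7/25, sin θ = 24/25: (3, 3) → (-51/25, 93/25); (-1, -5) → (113/25, -59/25); (-2, 3) → (-86/25, -27/25); (5, 2) → (-13/25, 134/25)
T2 rotate counter-clockwise with cos θ = -7/25, sin θ = -24/25: (-51/25, 93/25) → (2589/625, 573/625); (113/25, -59/25) → (-2207/625, -2299/625); (-86/25, -27/25) → (-46/625, 2253/625); (-13/25, 134/25) → (3307/625, -626/625)

image vertices: (2589/625, 573/625), (-2207/625, -2299/625), (-46/625, 2253/625), (3307/625, -626/625)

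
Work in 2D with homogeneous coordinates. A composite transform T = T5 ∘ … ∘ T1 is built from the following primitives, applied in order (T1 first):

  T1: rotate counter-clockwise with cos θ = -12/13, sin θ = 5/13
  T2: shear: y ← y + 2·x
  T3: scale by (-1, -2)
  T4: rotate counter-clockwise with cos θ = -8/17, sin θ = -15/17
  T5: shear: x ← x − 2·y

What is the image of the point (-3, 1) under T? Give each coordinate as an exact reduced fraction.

T(p) = (-2852/221, 1025/221)

T1 rotate counter-clockwise with cos θ = -12/13, sin θ = 5/13: (-3, 1) → (31/13, -27/13)
T2 shear: y ← y + 2·x: (31/13, -27/13) → (31/13, 35/13)
T3 scale by (-1, -2): (31/13, 35/13) → (-31/13, -70/13)
T4 rotate counter-clockwise with cos θ = -8/17, sin θ = -15/17: (-31/13, -70/13) → (-802/221, 1025/221)
T5 shear: x ← x − 2·y: (-802/221, 1025/221) → (-2852/221, 1025/221)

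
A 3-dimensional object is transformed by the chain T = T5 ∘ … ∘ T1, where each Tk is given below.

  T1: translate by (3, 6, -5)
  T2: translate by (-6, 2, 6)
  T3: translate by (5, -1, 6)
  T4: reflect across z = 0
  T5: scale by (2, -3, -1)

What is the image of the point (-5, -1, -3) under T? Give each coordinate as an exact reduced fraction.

T1 translate by (3, 6, -5): (-5, -1, -3) → (-2, 5, -8)
T2 translate by (-6, 2, 6): (-2, 5, -8) → (-8, 7, -2)
T3 translate by (5, -1, 6): (-8, 7, -2) → (-3, 6, 4)
T4 reflect across z = 0: (-3, 6, 4) → (-3, 6, -4)
T5 scale by (2, -3, -1): (-3, 6, -4) → (-6, -18, 4)

T(p) = (-6, -18, 4)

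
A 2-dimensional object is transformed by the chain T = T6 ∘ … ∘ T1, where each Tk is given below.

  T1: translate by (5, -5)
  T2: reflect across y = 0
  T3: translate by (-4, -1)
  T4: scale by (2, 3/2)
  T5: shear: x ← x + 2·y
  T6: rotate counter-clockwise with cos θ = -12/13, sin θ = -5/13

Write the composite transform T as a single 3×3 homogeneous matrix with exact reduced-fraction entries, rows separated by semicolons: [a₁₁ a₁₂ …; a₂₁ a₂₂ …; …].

T = [-24/13 57/26 -138/13; -10/13 33/13 -142/13; 0 0 1]

T1 = [1 0 5; 0 1 -5; 0 0 1]
T2·T1 = [1 0 5; 0 -1 5; 0 0 1]
T3·…·T1 = [1 0 1; 0 -1 4; 0 0 1]
T4·…·T1 = [2 0 2; 0 -3/2 6; 0 0 1]
T5·…·T1 = [2 -3 14; 0 -3/2 6; 0 0 1]
T6·…·T1 = [-24/13 57/26 -138/13; -10/13 33/13 -142/13; 0 0 1]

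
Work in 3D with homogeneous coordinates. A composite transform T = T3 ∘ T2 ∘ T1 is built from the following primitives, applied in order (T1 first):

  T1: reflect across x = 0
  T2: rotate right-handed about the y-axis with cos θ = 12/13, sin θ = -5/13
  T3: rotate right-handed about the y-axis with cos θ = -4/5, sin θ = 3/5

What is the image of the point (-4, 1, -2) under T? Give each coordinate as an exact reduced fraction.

T1 reflect across x = 0: (-4, 1, -2) → (4, 1, -2)
T2 rotate right-handed about the y-axis with cos θ = 12/13, sin θ = -5/13: (4, 1, -2) → (58/13, 1, -4/13)
T3 rotate right-handed about the y-axis with cos θ = -4/5, sin θ = 3/5: (58/13, 1, -4/13) → (-244/65, 1, -158/65)

T(p) = (-244/65, 1, -158/65)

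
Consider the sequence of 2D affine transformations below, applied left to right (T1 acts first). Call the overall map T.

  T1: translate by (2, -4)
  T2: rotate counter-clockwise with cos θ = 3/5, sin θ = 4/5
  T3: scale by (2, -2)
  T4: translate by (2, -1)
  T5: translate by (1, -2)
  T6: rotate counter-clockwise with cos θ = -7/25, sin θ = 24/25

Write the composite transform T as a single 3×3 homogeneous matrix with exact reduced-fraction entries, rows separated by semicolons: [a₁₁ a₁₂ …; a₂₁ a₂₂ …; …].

T = [6/5 8/5 -49/25; 8/5 -6/5 293/25; 0 0 1]

T1 = [1 0 2; 0 1 -4; 0 0 1]
T2·T1 = [3/5 -4/5 22/5; 4/5 3/5 -4/5; 0 0 1]
T3·…·T1 = [6/5 -8/5 44/5; -8/5 -6/5 8/5; 0 0 1]
T4·…·T1 = [6/5 -8/5 54/5; -8/5 -6/5 3/5; 0 0 1]
T5·…·T1 = [6/5 -8/5 59/5; -8/5 -6/5 -7/5; 0 0 1]
T6·…·T1 = [6/5 8/5 -49/25; 8/5 -6/5 293/25; 0 0 1]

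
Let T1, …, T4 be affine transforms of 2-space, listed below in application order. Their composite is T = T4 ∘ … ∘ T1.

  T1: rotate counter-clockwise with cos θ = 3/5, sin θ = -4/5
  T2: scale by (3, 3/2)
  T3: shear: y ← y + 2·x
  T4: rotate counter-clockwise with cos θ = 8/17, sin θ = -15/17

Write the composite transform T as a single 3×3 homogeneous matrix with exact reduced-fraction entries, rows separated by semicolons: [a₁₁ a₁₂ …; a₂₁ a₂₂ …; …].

T = [252/85 1047/170 0; -39/85 48/85 0; 0 0 1]

T1 = [3/5 4/5 0; -4/5 3/5 0; 0 0 1]
T2·T1 = [9/5 12/5 0; -6/5 9/10 0; 0 0 1]
T3·…·T1 = [9/5 12/5 0; 12/5 57/10 0; 0 0 1]
T4·…·T1 = [252/85 1047/170 0; -39/85 48/85 0; 0 0 1]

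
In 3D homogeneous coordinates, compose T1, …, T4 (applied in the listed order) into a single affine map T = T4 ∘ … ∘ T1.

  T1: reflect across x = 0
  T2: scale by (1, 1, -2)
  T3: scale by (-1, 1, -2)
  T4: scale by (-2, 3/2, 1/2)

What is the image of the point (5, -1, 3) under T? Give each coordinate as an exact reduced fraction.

T1 reflect across x = 0: (5, -1, 3) → (-5, -1, 3)
T2 scale by (1, 1, -2): (-5, -1, 3) → (-5, -1, -6)
T3 scale by (-1, 1, -2): (-5, -1, -6) → (5, -1, 12)
T4 scale by (-2, 3/2, 1/2): (5, -1, 12) → (-10, -3/2, 6)

T(p) = (-10, -3/2, 6)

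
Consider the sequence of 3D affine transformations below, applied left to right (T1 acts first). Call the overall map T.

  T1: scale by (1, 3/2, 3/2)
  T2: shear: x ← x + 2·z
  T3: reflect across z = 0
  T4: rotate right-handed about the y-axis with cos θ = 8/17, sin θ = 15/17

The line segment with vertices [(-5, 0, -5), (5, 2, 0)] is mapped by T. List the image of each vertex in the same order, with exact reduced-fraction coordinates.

image vertices: (-95/34, 0, 360/17), (40/17, 3, -75/17)

T1 scale by (1, 3/2, 3/2): (-5, 0, -5) → (-5, 0, -15/2); (5, 2, 0) → (5, 3, 0)
T2 shear: x ← x + 2·z: (-5, 0, -15/2) → (-20, 0, -15/2); (5, 3, 0) → (5, 3, 0)
T3 reflect across z = 0: (-20, 0, -15/2) → (-20, 0, 15/2); (5, 3, 0) → (5, 3, 0)
T4 rotate right-handed about the y-axis with cos θ = 8/17, sin θ = 15/17: (-20, 0, 15/2) → (-95/34, 0, 360/17); (5, 3, 0) → (40/17, 3, -75/17)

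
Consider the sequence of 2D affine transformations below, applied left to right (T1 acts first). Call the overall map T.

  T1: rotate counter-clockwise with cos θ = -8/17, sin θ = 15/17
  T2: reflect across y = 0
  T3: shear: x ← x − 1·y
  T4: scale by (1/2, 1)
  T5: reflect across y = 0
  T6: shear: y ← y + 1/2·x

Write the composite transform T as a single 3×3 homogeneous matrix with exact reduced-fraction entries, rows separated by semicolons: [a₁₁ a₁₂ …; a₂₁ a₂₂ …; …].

T1 = [-8/17 -15/17 0; 15/17 -8/17 0; 0 0 1]
T2·T1 = [-8/17 -15/17 0; -15/17 8/17 0; 0 0 1]
T3·…·T1 = [7/17 -23/17 0; -15/17 8/17 0; 0 0 1]
T4·…·T1 = [7/34 -23/34 0; -15/17 8/17 0; 0 0 1]
T5·…·T1 = [7/34 -23/34 0; 15/17 -8/17 0; 0 0 1]
T6·…·T1 = [7/34 -23/34 0; 67/68 -55/68 0; 0 0 1]

T = [7/34 -23/34 0; 67/68 -55/68 0; 0 0 1]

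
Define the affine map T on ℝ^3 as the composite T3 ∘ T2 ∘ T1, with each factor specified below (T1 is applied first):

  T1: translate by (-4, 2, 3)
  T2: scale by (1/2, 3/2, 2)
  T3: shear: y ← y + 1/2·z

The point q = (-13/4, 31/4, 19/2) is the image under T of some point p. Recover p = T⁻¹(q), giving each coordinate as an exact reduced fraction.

p = (-5/2, 0, 7/4)

T1 = [1 0 0 -4; 0 1 0 2; 0 0 1 3; 0 0 0 1]
T2·T1 = [1/2 0 0 -2; 0 3/2 0 3; 0 0 2 6; 0 0 0 1]
T3·…·T1 = [1/2 0 0 -2; 0 3/2 1 6; 0 0 2 6; 0 0 0 1]
det M = 3/2; M⁻¹ = [2 0 0 4; 0 2/3 -1/3 -2; 0 0 1/2 -3; 0 0 0 1]
M⁻¹ · (-13/4, 31/4, 19/2)ᵀ = (-5/2, 0, 7/4)ᵀ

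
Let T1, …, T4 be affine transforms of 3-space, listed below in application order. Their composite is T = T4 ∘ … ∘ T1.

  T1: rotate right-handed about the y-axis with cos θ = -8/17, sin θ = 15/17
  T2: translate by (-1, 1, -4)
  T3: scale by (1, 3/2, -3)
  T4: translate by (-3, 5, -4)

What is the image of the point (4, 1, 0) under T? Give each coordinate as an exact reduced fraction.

T1 rotate right-handed about the y-axis with cos θ = -8/17, sin θ = 15/17: (4, 1, 0) → (-32/17, 1, -60/17)
T2 translate by (-1, 1, -4): (-32/17, 1, -60/17) → (-49/17, 2, -128/17)
T3 scale by (1, 3/2, -3): (-49/17, 2, -128/17) → (-49/17, 3, 384/17)
T4 translate by (-3, 5, -4): (-49/17, 3, 384/17) → (-100/17, 8, 316/17)

T(p) = (-100/17, 8, 316/17)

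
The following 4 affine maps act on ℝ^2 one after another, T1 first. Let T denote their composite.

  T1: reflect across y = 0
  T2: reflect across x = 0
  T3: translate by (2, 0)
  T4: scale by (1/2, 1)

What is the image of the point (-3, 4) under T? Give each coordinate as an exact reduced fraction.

T1 reflect across y = 0: (-3, 4) → (-3, -4)
T2 reflect across x = 0: (-3, -4) → (3, -4)
T3 translate by (2, 0): (3, -4) → (5, -4)
T4 scale by (1/2, 1): (5, -4) → (5/2, -4)

T(p) = (5/2, -4)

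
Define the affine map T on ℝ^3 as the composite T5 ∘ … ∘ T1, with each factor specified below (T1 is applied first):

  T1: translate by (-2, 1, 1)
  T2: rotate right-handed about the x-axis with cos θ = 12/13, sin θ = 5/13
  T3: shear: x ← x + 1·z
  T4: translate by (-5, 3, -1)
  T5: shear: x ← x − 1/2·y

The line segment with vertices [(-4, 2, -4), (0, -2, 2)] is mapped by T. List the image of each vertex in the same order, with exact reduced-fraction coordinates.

T1 translate by (-2, 1, 1): (-4, 2, -4) → (-6, 3, -3); (0, -2, 2) → (-2, -1, 3)
T2 rotate right-handed about the x-axis with cos θ = 12/13, sin θ = 5/13: (-6, 3, -3) → (-6, 51/13, -21/13); (-2, -1, 3) → (-2, -27/13, 31/13)
T3 shear: x ← x + 1·z: (-6, 51/13, -21/13) → (-99/13, 51/13, -21/13); (-2, -27/13, 31/13) → (5/13, -27/13, 31/13)
T4 translate by (-5, 3, -1): (-99/13, 51/13, -21/13) → (-164/13, 90/13, -34/13); (5/13, -27/13, 31/13) → (-60/13, 12/13, 18/13)
T5 shear: x ← x − 1/2·y: (-164/13, 90/13, -34/13) → (-209/13, 90/13, -34/13); (-60/13, 12/13, 18/13) → (-66/13, 12/13, 18/13)

image vertices: (-209/13, 90/13, -34/13), (-66/13, 12/13, 18/13)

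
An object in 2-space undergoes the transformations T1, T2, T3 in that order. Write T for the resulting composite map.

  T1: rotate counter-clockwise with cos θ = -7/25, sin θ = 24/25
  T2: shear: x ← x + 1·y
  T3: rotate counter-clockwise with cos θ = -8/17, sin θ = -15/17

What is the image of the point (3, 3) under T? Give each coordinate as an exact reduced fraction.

T1 rotate counter-clockwise with cos θ = -7/25, sin θ = 24/25: (3, 3) → (-93/25, 51/25)
T2 shear: x ← x + 1·y: (-93/25, 51/25) → (-42/25, 51/25)
T3 rotate counter-clockwise with cos θ = -8/17, sin θ = -15/17: (-42/25, 51/25) → (1101/425, 222/425)

T(p) = (1101/425, 222/425)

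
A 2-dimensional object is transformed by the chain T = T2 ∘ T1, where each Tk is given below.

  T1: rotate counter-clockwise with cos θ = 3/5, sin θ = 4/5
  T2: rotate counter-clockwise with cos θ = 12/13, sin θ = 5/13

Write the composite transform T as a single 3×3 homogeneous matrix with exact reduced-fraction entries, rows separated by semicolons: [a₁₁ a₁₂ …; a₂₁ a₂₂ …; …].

T1 = [3/5 -4/5 0; 4/5 3/5 0; 0 0 1]
T2·T1 = [16/65 -63/65 0; 63/65 16/65 0; 0 0 1]

T = [16/65 -63/65 0; 63/65 16/65 0; 0 0 1]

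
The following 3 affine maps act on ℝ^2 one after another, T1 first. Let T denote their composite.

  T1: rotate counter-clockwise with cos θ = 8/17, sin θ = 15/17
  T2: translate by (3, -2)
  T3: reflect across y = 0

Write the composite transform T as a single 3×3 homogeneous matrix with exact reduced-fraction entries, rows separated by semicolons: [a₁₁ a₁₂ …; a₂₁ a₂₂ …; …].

T = [8/17 -15/17 3; -15/17 -8/17 2; 0 0 1]

T1 = [8/17 -15/17 0; 15/17 8/17 0; 0 0 1]
T2·T1 = [8/17 -15/17 3; 15/17 8/17 -2; 0 0 1]
T3·…·T1 = [8/17 -15/17 3; -15/17 -8/17 2; 0 0 1]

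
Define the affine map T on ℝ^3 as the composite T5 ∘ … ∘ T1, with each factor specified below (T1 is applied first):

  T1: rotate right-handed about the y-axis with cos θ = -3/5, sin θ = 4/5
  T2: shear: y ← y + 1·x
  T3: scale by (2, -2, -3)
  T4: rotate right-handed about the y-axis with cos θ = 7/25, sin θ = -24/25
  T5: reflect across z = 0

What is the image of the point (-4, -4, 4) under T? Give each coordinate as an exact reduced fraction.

T1 rotate right-handed about the y-axis with cos θ = -3/5, sin θ = 4/5: (-4, -4, 4) → (28/5, -4, 4/5)
T2 shear: y ← y + 1·x: (28/5, -4, 4/5) → (28/5, 8/5, 4/5)
T3 scale by (2, -2, -3): (28/5, 8/5, 4/5) → (56/5, -16/5, -12/5)
T4 rotate right-handed about the y-axis with cos θ = 7/25, sin θ = -24/25: (56/5, -16/5, -12/5) → (136/25, -16/5, 252/25)
T5 reflect across z = 0: (136/25, -16/5, 252/25) → (136/25, -16/5, -252/25)

T(p) = (136/25, -16/5, -252/25)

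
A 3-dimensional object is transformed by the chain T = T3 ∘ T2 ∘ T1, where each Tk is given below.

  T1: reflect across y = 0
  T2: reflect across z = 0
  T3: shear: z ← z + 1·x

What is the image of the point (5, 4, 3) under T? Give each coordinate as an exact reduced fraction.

T1 reflect across y = 0: (5, 4, 3) → (5, -4, 3)
T2 reflect across z = 0: (5, -4, 3) → (5, -4, -3)
T3 shear: z ← z + 1·x: (5, -4, -3) → (5, -4, 2)

T(p) = (5, -4, 2)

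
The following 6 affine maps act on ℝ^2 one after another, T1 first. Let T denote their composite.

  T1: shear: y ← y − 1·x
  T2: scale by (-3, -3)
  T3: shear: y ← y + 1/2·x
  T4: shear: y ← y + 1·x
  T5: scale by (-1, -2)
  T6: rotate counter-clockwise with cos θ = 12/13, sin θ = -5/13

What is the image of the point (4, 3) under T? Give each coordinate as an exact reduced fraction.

T1 shear: y ← y − 1·x: (4, 3) → (4, -1)
T2 scale by (-3, -3): (4, -1) → (-12, 3)
T3 shear: y ← y + 1/2·x: (-12, 3) → (-12, -3)
T4 shear: y ← y + 1·x: (-12, -3) → (-12, -15)
T5 scale by (-1, -2): (-12, -15) → (12, 30)
T6 rotate counter-clockwise with cos θ = 12/13, sin θ = -5/13: (12, 30) → (294/13, 300/13)

T(p) = (294/13, 300/13)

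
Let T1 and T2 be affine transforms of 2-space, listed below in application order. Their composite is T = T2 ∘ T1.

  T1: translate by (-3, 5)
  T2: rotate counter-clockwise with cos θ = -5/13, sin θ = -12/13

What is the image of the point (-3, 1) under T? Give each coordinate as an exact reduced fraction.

T(p) = (102/13, 42/13)

T1 translate by (-3, 5): (-3, 1) → (-6, 6)
T2 rotate counter-clockwise with cos θ = -5/13, sin θ = -12/13: (-6, 6) → (102/13, 42/13)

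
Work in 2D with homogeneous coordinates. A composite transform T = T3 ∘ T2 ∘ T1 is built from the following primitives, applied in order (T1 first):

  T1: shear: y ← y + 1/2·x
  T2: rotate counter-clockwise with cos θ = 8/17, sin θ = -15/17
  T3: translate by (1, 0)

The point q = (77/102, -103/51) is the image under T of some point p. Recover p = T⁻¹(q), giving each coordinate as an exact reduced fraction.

T1 = [1 0 0; 1/2 1 0; 0 0 1]
T2·T1 = [31/34 15/17 0; -11/17 8/17 0; 0 0 1]
T3·…·T1 = [31/34 15/17 1; -11/17 8/17 0; 0 0 1]
det M = 1; M⁻¹ = [8/17 -15/17 -8/17; 11/17 31/34 -11/17; 0 0 1]
M⁻¹ · (77/102, -103/51)ᵀ = (5/3, -2)ᵀ

p = (5/3, -2)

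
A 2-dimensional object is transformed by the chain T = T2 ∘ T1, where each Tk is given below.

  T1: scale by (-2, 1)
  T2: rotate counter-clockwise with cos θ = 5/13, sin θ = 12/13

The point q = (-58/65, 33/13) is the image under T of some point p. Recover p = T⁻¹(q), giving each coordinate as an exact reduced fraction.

T1 = [-2 0 0; 0 1 0; 0 0 1]
T2·T1 = [-10/13 -12/13 0; -24/13 5/13 0; 0 0 1]
det M = -2; M⁻¹ = [-5/26 -6/13 0; -12/13 5/13 0; 0 0 1]
M⁻¹ · (-58/65, 33/13)ᵀ = (-1, 9/5)ᵀ

p = (-1, 9/5)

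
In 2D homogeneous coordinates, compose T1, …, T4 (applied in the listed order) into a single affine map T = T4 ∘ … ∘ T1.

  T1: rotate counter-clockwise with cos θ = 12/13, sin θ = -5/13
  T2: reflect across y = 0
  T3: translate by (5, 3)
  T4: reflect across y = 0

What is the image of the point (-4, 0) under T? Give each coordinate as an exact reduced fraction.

T(p) = (17/13, -19/13)

T1 rotate counter-clockwise with cos θ = 12/13, sin θ = -5/13: (-4, 0) → (-48/13, 20/13)
T2 reflect across y = 0: (-48/13, 20/13) → (-48/13, -20/13)
T3 translate by (5, 3): (-48/13, -20/13) → (17/13, 19/13)
T4 reflect across y = 0: (17/13, 19/13) → (17/13, -19/13)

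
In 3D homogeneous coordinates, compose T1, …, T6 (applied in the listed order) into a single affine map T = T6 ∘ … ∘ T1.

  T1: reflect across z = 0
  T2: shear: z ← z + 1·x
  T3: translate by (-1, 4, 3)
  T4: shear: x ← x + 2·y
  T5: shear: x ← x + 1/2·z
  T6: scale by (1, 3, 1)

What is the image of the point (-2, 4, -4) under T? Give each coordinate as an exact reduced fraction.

T1 reflect across z = 0: (-2, 4, -4) → (-2, 4, 4)
T2 shear: z ← z + 1·x: (-2, 4, 4) → (-2, 4, 2)
T3 translate by (-1, 4, 3): (-2, 4, 2) → (-3, 8, 5)
T4 shear: x ← x + 2·y: (-3, 8, 5) → (13, 8, 5)
T5 shear: x ← x + 1/2·z: (13, 8, 5) → (31/2, 8, 5)
T6 scale by (1, 3, 1): (31/2, 8, 5) → (31/2, 24, 5)

T(p) = (31/2, 24, 5)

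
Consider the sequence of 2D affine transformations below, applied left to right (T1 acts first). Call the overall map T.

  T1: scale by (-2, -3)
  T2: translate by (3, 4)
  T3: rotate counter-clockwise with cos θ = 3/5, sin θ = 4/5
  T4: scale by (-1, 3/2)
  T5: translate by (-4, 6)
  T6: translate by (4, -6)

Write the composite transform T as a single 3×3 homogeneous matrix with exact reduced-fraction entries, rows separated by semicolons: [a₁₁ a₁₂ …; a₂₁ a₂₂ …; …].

T1 = [-2 0 0; 0 -3 0; 0 0 1]
T2·T1 = [-2 0 3; 0 -3 4; 0 0 1]
T3·…·T1 = [-6/5 12/5 -7/5; -8/5 -9/5 24/5; 0 0 1]
T4·…·T1 = [6/5 -12/5 7/5; -12/5 -27/10 36/5; 0 0 1]
T5·…·T1 = [6/5 -12/5 -13/5; -12/5 -27/10 66/5; 0 0 1]
T6·…·T1 = [6/5 -12/5 7/5; -12/5 -27/10 36/5; 0 0 1]

T = [6/5 -12/5 7/5; -12/5 -27/10 36/5; 0 0 1]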